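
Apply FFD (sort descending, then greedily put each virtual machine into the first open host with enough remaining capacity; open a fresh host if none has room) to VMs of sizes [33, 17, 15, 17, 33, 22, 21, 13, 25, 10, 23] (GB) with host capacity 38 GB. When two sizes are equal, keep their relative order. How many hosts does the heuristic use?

Sorted descending: 33, 33, 25, 23, 22, 21, 17, 17, 15, 13, 10.
  33 → host 1 (new)  [load 33/38]
  33 → host 2 (new)  [load 33/38]
  25 → host 3 (new)  [load 25/38]
  23 → host 4 (new)  [load 23/38]
  22 → host 5 (new)  [load 22/38]
  21 → host 6 (new)  [load 21/38]
  17 → host 6  [load 38/38]
  17 → host 7 (new)  [load 17/38]
  15 → host 4  [load 38/38]
  13 → host 3  [load 38/38]
  10 → host 5  [load 32/38]
7 hosts opened.

7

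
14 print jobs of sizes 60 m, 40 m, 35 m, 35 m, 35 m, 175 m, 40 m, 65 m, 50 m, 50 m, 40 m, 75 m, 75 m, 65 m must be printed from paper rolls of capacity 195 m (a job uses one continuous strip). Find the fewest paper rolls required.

5

Total = 175 + 75 + 75 + 65 + 65 + 60 + 50 + 50 + 40 + 40 + 40 + 35 + 35 + 35 = 840 m.
Lower bound: ⌈840/195⌉ = 5 paper rolls.
A packing using 5 paper rolls:
  roll 1: 175 = 175
  roll 2: 75 + 75 + 40 = 190
  roll 3: 65 + 65 + 60 = 190
  roll 4: 50 + 50 + 40 + 40 = 180
  roll 5: 35 + 35 + 35 = 105
This matches the lower bound, so 5 is optimal.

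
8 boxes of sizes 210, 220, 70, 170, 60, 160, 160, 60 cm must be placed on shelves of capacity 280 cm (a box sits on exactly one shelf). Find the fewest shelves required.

Total = 220 + 210 + 170 + 160 + 160 + 70 + 60 + 60 = 1110 cm.
Lower bound: ⌈1110/280⌉ = 4 shelves.
Also, 5 boxes each exceed 140 cm, and no two of those can share a shelf, so at least 5 shelves are needed.
A packing using 5 shelves:
  shelf 1: 220 + 60 = 280
  shelf 2: 210 + 70 = 280
  shelf 3: 170 + 60 = 230
  shelf 4: 160 = 160
  shelf 5: 160 = 160
This matches the lower bound, so 5 is optimal.

5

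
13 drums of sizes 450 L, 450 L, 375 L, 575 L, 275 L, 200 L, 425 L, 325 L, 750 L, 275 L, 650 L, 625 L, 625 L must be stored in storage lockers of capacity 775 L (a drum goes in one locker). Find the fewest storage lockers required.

9

Total = 750 + 650 + 625 + 625 + 575 + 450 + 450 + 425 + 375 + 325 + 275 + 275 + 200 = 6000 L.
Lower bound: ⌈6000/775⌉ = 8 storage lockers.
A packing using 9 storage lockers:
  locker 1: 750 = 750
  locker 2: 650 = 650
  locker 3: 625 = 625
  locker 4: 625 = 625
  locker 5: 575 + 200 = 775
  locker 6: 450 + 325 = 775
  locker 7: 450 + 275 = 725
  locker 8: 425 + 275 = 700
  locker 9: 375 = 375
No arrangement into 8 storage lockers stays within capacity, so 9 is optimal.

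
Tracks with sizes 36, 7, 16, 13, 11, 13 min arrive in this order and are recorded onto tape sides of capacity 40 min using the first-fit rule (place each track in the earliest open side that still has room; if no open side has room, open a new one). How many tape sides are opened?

  36 → side 1 (new)  [load 36/40]
  7 → side 2 (new)  [load 7/40]
  16 → side 2  [load 23/40]
  13 → side 2  [load 36/40]
  11 → side 3 (new)  [load 11/40]
  13 → side 3  [load 24/40]
3 tape sides opened.

3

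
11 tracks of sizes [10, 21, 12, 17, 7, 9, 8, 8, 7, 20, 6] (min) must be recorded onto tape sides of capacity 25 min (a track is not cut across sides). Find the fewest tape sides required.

Total = 21 + 20 + 17 + 12 + 10 + 9 + 8 + 8 + 7 + 7 + 6 = 125 min.
Lower bound: ⌈125/25⌉ = 5 tape sides.
A packing using 6 tape sides:
  side 1: 21 = 21
  side 2: 20 = 20
  side 3: 17 + 8 = 25
  side 4: 12 + 10 = 22
  side 5: 9 + 8 + 7 = 24
  side 6: 7 + 6 = 13
No arrangement into 5 tape sides stays within capacity, so 6 is optimal.

6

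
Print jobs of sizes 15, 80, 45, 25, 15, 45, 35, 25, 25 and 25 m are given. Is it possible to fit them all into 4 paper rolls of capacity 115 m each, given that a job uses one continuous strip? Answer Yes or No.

Yes

A valid assignment using 3 paper rolls:
  roll 1: 80 + 35 = 115
  roll 2: 45 + 45 + 25 = 115
  roll 3: 25 + 25 + 25 + 15 + 15 = 105
That uses only 3 ≤ 4, so 4 paper rolls are enough.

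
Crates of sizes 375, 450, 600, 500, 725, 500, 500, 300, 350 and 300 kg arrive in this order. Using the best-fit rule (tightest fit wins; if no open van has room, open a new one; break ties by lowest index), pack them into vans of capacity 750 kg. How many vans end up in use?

8

  375 → van 1 (new)  [load 375/750]
  450 → van 2 (new)  [load 450/750]
  600 → van 3 (new)  [load 600/750]
  500 → van 4 (new)  [load 500/750]
  725 → van 5 (new)  [load 725/750]
  500 → van 6 (new)  [load 500/750]
  500 → van 7 (new)  [load 500/750]
  300 → van 2  [load 750/750]
  350 → van 1  [load 725/750]
  300 → van 8 (new)  [load 300/750]
8 vans opened.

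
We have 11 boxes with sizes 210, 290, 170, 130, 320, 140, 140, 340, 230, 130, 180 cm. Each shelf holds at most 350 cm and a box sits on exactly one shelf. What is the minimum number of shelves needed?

8

Total = 340 + 320 + 290 + 230 + 210 + 180 + 170 + 140 + 140 + 130 + 130 = 2280 cm.
Lower bound: ⌈2280/350⌉ = 7 shelves.
A packing using 8 shelves:
  shelf 1: 340 = 340
  shelf 2: 320 = 320
  shelf 3: 290 = 290
  shelf 4: 230 = 230
  shelf 5: 210 + 140 = 350
  shelf 6: 180 + 170 = 350
  shelf 7: 140 + 130 = 270
  shelf 8: 130 = 130
No arrangement into 7 shelves stays within capacity, so 8 is optimal.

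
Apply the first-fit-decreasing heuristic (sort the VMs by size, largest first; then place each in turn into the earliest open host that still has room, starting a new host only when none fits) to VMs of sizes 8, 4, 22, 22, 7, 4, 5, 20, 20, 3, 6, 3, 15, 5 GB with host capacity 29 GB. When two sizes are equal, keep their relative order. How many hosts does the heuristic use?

Sorted descending: 22, 22, 20, 20, 15, 8, 7, 6, 5, 5, 4, 4, 3, 3.
  22 → host 1 (new)  [load 22/29]
  22 → host 2 (new)  [load 22/29]
  20 → host 3 (new)  [load 20/29]
  20 → host 4 (new)  [load 20/29]
  15 → host 5 (new)  [load 15/29]
  8 → host 3  [load 28/29]
  7 → host 1  [load 29/29]
  6 → host 2  [load 28/29]
  5 → host 4  [load 25/29]
  5 → host 5  [load 20/29]
  4 → host 4  [load 29/29]
  4 → host 5  [load 24/29]
  3 → host 5  [load 27/29]
  3 → host 6 (new)  [load 3/29]
6 hosts opened.

6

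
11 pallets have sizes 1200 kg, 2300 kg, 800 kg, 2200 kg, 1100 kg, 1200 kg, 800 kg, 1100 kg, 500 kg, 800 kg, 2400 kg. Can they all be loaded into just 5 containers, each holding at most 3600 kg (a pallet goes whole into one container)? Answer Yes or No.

A valid assignment using 5 containers:
  container 1: 2400 + 1200 = 3600
  container 2: 2300 + 1200 = 3500
  container 3: 2200 + 1100 = 3300
  container 4: 1100 + 800 + 800 + 800 = 3500
  container 5: 500 = 500
Every load is within 3600 kg, so 5 containers suffice.

Yes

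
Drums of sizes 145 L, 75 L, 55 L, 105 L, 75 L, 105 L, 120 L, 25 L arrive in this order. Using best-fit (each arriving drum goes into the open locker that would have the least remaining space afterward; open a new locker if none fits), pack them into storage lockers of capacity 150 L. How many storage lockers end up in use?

6

  145 → locker 1 (new)  [load 145/150]
  75 → locker 2 (new)  [load 75/150]
  55 → locker 2  [load 130/150]
  105 → locker 3 (new)  [load 105/150]
  75 → locker 4 (new)  [load 75/150]
  105 → locker 5 (new)  [load 105/150]
  120 → locker 6 (new)  [load 120/150]
  25 → locker 6  [load 145/150]
6 storage lockers opened.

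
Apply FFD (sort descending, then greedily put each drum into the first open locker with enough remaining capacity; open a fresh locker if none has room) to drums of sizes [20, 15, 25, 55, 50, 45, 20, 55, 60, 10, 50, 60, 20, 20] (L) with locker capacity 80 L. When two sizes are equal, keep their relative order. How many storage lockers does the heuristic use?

7

Sorted descending: 60, 60, 55, 55, 50, 50, 45, 25, 20, 20, 20, 20, 15, 10.
  60 → locker 1 (new)  [load 60/80]
  60 → locker 2 (new)  [load 60/80]
  55 → locker 3 (new)  [load 55/80]
  55 → locker 4 (new)  [load 55/80]
  50 → locker 5 (new)  [load 50/80]
  50 → locker 6 (new)  [load 50/80]
  45 → locker 7 (new)  [load 45/80]
  25 → locker 3  [load 80/80]
  20 → locker 1  [load 80/80]
  20 → locker 2  [load 80/80]
  20 → locker 4  [load 75/80]
  20 → locker 5  [load 70/80]
  15 → locker 6  [load 65/80]
  10 → locker 5  [load 80/80]
7 storage lockers opened.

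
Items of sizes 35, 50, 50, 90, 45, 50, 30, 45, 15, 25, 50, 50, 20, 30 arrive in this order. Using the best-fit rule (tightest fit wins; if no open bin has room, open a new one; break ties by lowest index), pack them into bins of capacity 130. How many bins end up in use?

  35 → bin 1 (new)  [load 35/130]
  50 → bin 1  [load 85/130]
  50 → bin 2 (new)  [load 50/130]
  90 → bin 3 (new)  [load 90/130]
  45 → bin 1  [load 130/130]
  50 → bin 2  [load 100/130]
  30 → bin 2  [load 130/130]
  45 → bin 4 (new)  [load 45/130]
  15 → bin 3  [load 105/130]
  25 → bin 3  [load 130/130]
  50 → bin 4  [load 95/130]
  50 → bin 5 (new)  [load 50/130]
  20 → bin 4  [load 115/130]
  30 → bin 5  [load 80/130]
5 bins opened.

5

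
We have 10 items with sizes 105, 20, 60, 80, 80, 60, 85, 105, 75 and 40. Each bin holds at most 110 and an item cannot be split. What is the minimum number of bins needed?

8

Total = 105 + 105 + 85 + 80 + 80 + 75 + 60 + 60 + 40 + 20 = 710.
Lower bound: ⌈710/110⌉ = 7 bins.
Also, 8 items each exceed 55, and no two of those can share a bin, so at least 8 bins are needed.
A packing using 8 bins:
  bin 1: 105 = 105
  bin 2: 105 = 105
  bin 3: 85 + 20 = 105
  bin 4: 80 = 80
  bin 5: 80 = 80
  bin 6: 75 = 75
  bin 7: 60 + 40 = 100
  bin 8: 60 = 60
This matches the lower bound, so 8 is optimal.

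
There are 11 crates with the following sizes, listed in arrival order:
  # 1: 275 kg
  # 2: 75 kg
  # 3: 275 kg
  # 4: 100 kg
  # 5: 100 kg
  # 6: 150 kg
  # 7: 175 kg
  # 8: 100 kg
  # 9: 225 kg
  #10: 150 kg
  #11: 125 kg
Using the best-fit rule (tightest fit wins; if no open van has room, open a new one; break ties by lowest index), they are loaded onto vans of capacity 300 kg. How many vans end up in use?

7

  275 → van 1 (new)  [load 275/300]
  75 → van 2 (new)  [load 75/300]
  275 → van 3 (new)  [load 275/300]
  100 → van 2  [load 175/300]
  100 → van 2  [load 275/300]
  150 → van 4 (new)  [load 150/300]
  175 → van 5 (new)  [load 175/300]
  100 → van 5  [load 275/300]
  225 → van 6 (new)  [load 225/300]
  150 → van 4  [load 300/300]
  125 → van 7 (new)  [load 125/300]
7 vans opened.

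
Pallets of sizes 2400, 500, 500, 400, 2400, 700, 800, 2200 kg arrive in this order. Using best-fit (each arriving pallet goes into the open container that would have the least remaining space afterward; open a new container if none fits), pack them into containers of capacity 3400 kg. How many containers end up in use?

  2400 → container 1 (new)  [load 2400/3400]
  500 → container 1  [load 2900/3400]
  500 → container 1  [load 3400/3400]
  400 → container 2 (new)  [load 400/3400]
  2400 → container 2  [load 2800/3400]
  700 → container 3 (new)  [load 700/3400]
  800 → container 3  [load 1500/3400]
  2200 → container 4 (new)  [load 2200/3400]
4 containers opened.

4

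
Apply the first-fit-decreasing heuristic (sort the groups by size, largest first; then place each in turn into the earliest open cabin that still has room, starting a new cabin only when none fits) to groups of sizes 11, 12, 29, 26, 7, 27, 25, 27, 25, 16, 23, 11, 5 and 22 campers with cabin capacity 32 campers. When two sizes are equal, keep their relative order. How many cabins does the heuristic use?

10

Sorted descending: 29, 27, 27, 26, 25, 25, 23, 22, 16, 12, 11, 11, 7, 5.
  29 → cabin 1 (new)  [load 29/32]
  27 → cabin 2 (new)  [load 27/32]
  27 → cabin 3 (new)  [load 27/32]
  26 → cabin 4 (new)  [load 26/32]
  25 → cabin 5 (new)  [load 25/32]
  25 → cabin 6 (new)  [load 25/32]
  23 → cabin 7 (new)  [load 23/32]
  22 → cabin 8 (new)  [load 22/32]
  16 → cabin 9 (new)  [load 16/32]
  12 → cabin 9  [load 28/32]
  11 → cabin 10 (new)  [load 11/32]
  11 → cabin 10  [load 22/32]
  7 → cabin 5  [load 32/32]
  5 → cabin 2  [load 32/32]
10 cabins opened.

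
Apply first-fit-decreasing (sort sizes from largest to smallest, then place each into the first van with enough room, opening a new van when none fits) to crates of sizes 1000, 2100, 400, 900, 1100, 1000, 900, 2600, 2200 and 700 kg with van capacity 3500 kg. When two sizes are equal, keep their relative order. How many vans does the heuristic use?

Sorted descending: 2600, 2200, 2100, 1100, 1000, 1000, 900, 900, 700, 400.
  2600 → van 1 (new)  [load 2600/3500]
  2200 → van 2 (new)  [load 2200/3500]
  2100 → van 3 (new)  [load 2100/3500]
  1100 → van 2  [load 3300/3500]
  1000 → van 3  [load 3100/3500]
  1000 → van 4 (new)  [load 1000/3500]
  900 → van 1  [load 3500/3500]
  900 → van 4  [load 1900/3500]
  700 → van 4  [load 2600/3500]
  400 → van 3  [load 3500/3500]
4 vans opened.

4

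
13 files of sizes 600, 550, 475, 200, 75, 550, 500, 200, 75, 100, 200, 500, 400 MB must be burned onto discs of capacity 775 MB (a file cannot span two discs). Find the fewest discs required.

Total = 600 + 550 + 550 + 500 + 500 + 475 + 400 + 200 + 200 + 200 + 100 + 75 + 75 = 4425 MB.
Lower bound: ⌈4425/775⌉ = 6 discs.
Also, 7 files each exceed 775/2 MB, and no two of those can share a disc, so at least 7 discs are needed.
A packing using 7 discs:
  disc 1: 600 + 100 + 75 = 775
  disc 2: 550 + 200 = 750
  disc 3: 550 + 200 = 750
  disc 4: 500 + 200 + 75 = 775
  disc 5: 500 = 500
  disc 6: 475 = 475
  disc 7: 400 = 400
This matches the lower bound, so 7 is optimal.

7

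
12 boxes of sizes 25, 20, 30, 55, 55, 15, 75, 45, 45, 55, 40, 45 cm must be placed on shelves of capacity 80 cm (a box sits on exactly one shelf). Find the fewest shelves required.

8

Total = 75 + 55 + 55 + 55 + 45 + 45 + 45 + 40 + 30 + 25 + 20 + 15 = 505 cm.
Lower bound: ⌈505/80⌉ = 7 shelves.
A packing using 8 shelves:
  shelf 1: 75 = 75
  shelf 2: 55 + 25 = 80
  shelf 3: 55 + 20 = 75
  shelf 4: 55 + 15 = 70
  shelf 5: 45 + 30 = 75
  shelf 6: 45 = 45
  shelf 7: 45 = 45
  shelf 8: 40 = 40
No arrangement into 7 shelves stays within capacity, so 8 is optimal.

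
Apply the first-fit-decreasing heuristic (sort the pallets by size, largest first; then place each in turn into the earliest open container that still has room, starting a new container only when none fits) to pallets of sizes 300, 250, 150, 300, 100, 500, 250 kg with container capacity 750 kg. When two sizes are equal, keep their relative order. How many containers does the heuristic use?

Sorted descending: 500, 300, 300, 250, 250, 150, 100.
  500 → container 1 (new)  [load 500/750]
  300 → container 2 (new)  [load 300/750]
  300 → container 2  [load 600/750]
  250 → container 1  [load 750/750]
  250 → container 3 (new)  [load 250/750]
  150 → container 2  [load 750/750]
  100 → container 3  [load 350/750]
3 containers opened.

3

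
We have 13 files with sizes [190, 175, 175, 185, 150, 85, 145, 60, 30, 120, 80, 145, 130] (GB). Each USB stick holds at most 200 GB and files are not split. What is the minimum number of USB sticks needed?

10

Total = 190 + 185 + 175 + 175 + 150 + 145 + 145 + 130 + 120 + 85 + 80 + 60 + 30 = 1670 GB.
Lower bound: ⌈1670/200⌉ = 9 USB sticks.
A packing using 10 USB sticks:
  USB stick 1: 190 = 190
  USB stick 2: 185 = 185
  USB stick 3: 175 = 175
  USB stick 4: 175 = 175
  USB stick 5: 150 + 30 = 180
  USB stick 6: 145 = 145
  USB stick 7: 145 = 145
  USB stick 8: 130 + 60 = 190
  USB stick 9: 120 + 80 = 200
  USB stick 10: 85 = 85
No arrangement into 9 USB sticks stays within capacity, so 10 is optimal.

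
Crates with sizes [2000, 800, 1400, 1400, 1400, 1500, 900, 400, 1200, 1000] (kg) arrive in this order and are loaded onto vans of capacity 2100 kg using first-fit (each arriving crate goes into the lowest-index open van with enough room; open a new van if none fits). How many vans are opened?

  2000 → van 1 (new)  [load 2000/2100]
  800 → van 2 (new)  [load 800/2100]
  1400 → van 3 (new)  [load 1400/2100]
  1400 → van 4 (new)  [load 1400/2100]
  1400 → van 5 (new)  [load 1400/2100]
  1500 → van 6 (new)  [load 1500/2100]
  900 → van 2  [load 1700/2100]
  400 → van 2  [load 2100/2100]
  1200 → van 7 (new)  [load 1200/2100]
  1000 → van 8 (new)  [load 1000/2100]
8 vans opened.

8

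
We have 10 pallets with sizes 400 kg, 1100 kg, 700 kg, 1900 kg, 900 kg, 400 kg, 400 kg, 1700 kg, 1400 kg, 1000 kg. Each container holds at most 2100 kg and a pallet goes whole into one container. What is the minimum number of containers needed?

Total = 1900 + 1700 + 1400 + 1100 + 1000 + 900 + 700 + 400 + 400 + 400 = 9900 kg.
Lower bound: ⌈9900/2100⌉ = 5 containers.
A packing using 5 containers:
  container 1: 1900 = 1900
  container 2: 1700 + 400 = 2100
  container 3: 1400 + 700 = 2100
  container 4: 1100 + 1000 = 2100
  container 5: 900 + 400 + 400 = 1700
This matches the lower bound, so 5 is optimal.

5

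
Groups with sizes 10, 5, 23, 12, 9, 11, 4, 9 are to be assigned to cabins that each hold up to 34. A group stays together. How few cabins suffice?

3

Total = 23 + 12 + 11 + 10 + 9 + 9 + 5 + 4 = 83.
Lower bound: ⌈83/34⌉ = 3 cabins.
A packing using 3 cabins:
  cabin 1: 23 + 11 = 34
  cabin 2: 12 + 10 + 9 = 31
  cabin 3: 9 + 5 + 4 = 18
This matches the lower bound, so 3 is optimal.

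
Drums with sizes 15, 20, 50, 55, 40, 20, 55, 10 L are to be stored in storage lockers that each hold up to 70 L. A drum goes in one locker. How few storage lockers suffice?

Total = 55 + 55 + 50 + 40 + 20 + 20 + 15 + 10 = 265 L.
Lower bound: ⌈265/70⌉ = 4 storage lockers.
A packing using 4 storage lockers:
  locker 1: 55 + 15 = 70
  locker 2: 55 + 10 = 65
  locker 3: 50 + 20 = 70
  locker 4: 40 + 20 = 60
This matches the lower bound, so 4 is optimal.

4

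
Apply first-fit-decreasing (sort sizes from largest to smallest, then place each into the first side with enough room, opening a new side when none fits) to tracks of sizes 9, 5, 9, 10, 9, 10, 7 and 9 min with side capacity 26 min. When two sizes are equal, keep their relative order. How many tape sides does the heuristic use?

Sorted descending: 10, 10, 9, 9, 9, 9, 7, 5.
  10 → side 1 (new)  [load 10/26]
  10 → side 1  [load 20/26]
  9 → side 2 (new)  [load 9/26]
  9 → side 2  [load 18/26]
  9 → side 3 (new)  [load 9/26]
  9 → side 3  [load 18/26]
  7 → side 2  [load 25/26]
  5 → side 1  [load 25/26]
3 tape sides opened.

3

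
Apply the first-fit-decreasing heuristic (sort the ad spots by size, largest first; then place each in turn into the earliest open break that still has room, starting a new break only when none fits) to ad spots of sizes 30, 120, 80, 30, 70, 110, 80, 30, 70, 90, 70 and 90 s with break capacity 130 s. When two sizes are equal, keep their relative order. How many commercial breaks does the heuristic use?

9

Sorted descending: 120, 110, 90, 90, 80, 80, 70, 70, 70, 30, 30, 30.
  120 → break 1 (new)  [load 120/130]
  110 → break 2 (new)  [load 110/130]
  90 → break 3 (new)  [load 90/130]
  90 → break 4 (new)  [load 90/130]
  80 → break 5 (new)  [load 80/130]
  80 → break 6 (new)  [load 80/130]
  70 → break 7 (new)  [load 70/130]
  70 → break 8 (new)  [load 70/130]
  70 → break 9 (new)  [load 70/130]
  30 → break 3  [load 120/130]
  30 → break 4  [load 120/130]
  30 → break 5  [load 110/130]
9 commercial breaks opened.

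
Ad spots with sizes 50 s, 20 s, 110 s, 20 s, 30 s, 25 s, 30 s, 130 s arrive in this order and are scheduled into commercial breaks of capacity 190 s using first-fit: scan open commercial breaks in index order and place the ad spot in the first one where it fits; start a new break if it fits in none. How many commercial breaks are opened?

3

  50 → break 1 (new)  [load 50/190]
  20 → break 1  [load 70/190]
  110 → break 1  [load 180/190]
  20 → break 2 (new)  [load 20/190]
  30 → break 2  [load 50/190]
  25 → break 2  [load 75/190]
  30 → break 2  [load 105/190]
  130 → break 3 (new)  [load 130/190]
3 commercial breaks opened.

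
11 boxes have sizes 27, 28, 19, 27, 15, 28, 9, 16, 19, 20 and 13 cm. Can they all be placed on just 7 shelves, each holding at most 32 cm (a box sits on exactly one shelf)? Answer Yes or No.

No

Total = 221 cm; ⌈221/32⌉ = 7.
The bound of 7 does not rule out 7, but exhaustive search shows no assignment into 7 shelves of capacity 32 cm exists — the minimum is 8.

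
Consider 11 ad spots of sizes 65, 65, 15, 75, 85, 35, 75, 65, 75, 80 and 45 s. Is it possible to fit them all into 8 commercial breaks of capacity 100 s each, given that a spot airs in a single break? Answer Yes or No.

Total = 680 s; ⌈680/100⌉ = 7.
8 ad spots each exceed half the capacity and cannot share a break, forcing at least 8 commercial breaks.
The bound of 8 does not rule out 8, but exhaustive search shows no assignment into 8 commercial breaks of capacity 100 s exists — the minimum is 9.

No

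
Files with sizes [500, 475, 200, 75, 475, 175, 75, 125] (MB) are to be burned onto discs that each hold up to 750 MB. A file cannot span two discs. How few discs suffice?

Total = 500 + 475 + 475 + 200 + 175 + 125 + 75 + 75 = 2100 MB.
Lower bound: ⌈2100/750⌉ = 3 discs.
A packing using 3 discs:
  disc 1: 500 + 200 = 700
  disc 2: 475 + 175 + 75 = 725
  disc 3: 475 + 125 + 75 = 675
This matches the lower bound, so 3 is optimal.

3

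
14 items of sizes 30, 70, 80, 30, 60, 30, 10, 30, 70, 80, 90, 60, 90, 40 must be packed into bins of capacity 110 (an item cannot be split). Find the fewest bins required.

8

Total = 90 + 90 + 80 + 80 + 70 + 70 + 60 + 60 + 40 + 30 + 30 + 30 + 30 + 10 = 770.
Lower bound: ⌈770/110⌉ = 7 bins.
Also, 8 items each exceed 55, and no two of those can share a bin, so at least 8 bins are needed.
A packing using 8 bins:
  bin 1: 90 + 10 = 100
  bin 2: 90 = 90
  bin 3: 80 + 30 = 110
  bin 4: 80 + 30 = 110
  bin 5: 70 + 40 = 110
  bin 6: 70 + 30 = 100
  bin 7: 60 + 30 = 90
  bin 8: 60 = 60
This matches the lower bound, so 8 is optimal.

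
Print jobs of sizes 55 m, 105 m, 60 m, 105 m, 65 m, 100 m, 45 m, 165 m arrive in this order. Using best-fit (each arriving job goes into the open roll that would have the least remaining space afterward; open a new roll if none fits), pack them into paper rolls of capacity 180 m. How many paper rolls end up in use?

  55 → roll 1 (new)  [load 55/180]
  105 → roll 1  [load 160/180]
  60 → roll 2 (new)  [load 60/180]
  105 → roll 2  [load 165/180]
  65 → roll 3 (new)  [load 65/180]
  100 → roll 3  [load 165/180]
  45 → roll 4 (new)  [load 45/180]
  165 → roll 5 (new)  [load 165/180]
5 paper rolls opened.

5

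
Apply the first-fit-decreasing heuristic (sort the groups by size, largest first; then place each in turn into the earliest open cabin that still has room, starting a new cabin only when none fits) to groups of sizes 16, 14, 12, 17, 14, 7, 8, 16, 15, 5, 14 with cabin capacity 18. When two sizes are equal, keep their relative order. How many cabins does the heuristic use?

Sorted descending: 17, 16, 16, 15, 14, 14, 14, 12, 8, 7, 5.
  17 → cabin 1 (new)  [load 17/18]
  16 → cabin 2 (new)  [load 16/18]
  16 → cabin 3 (new)  [load 16/18]
  15 → cabin 4 (new)  [load 15/18]
  14 → cabin 5 (new)  [load 14/18]
  14 → cabin 6 (new)  [load 14/18]
  14 → cabin 7 (new)  [load 14/18]
  12 → cabin 8 (new)  [load 12/18]
  8 → cabin 9 (new)  [load 8/18]
  7 → cabin 9  [load 15/18]
  5 → cabin 8  [load 17/18]
9 cabins opened.

9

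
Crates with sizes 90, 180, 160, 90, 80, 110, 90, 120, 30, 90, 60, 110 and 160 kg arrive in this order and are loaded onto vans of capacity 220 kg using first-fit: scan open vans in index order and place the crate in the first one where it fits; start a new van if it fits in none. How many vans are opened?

7

  90 → van 1 (new)  [load 90/220]
  180 → van 2 (new)  [load 180/220]
  160 → van 3 (new)  [load 160/220]
  90 → van 1  [load 180/220]
  80 → van 4 (new)  [load 80/220]
  110 → van 4  [load 190/220]
  90 → van 5 (new)  [load 90/220]
  120 → van 5  [load 210/220]
  30 → van 1  [load 210/220]
  90 → van 6 (new)  [load 90/220]
  60 → van 3  [load 220/220]
  110 → van 6  [load 200/220]
  160 → van 7 (new)  [load 160/220]
7 vans opened.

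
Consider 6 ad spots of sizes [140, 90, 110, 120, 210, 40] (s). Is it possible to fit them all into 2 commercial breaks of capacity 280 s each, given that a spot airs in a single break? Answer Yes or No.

Total = 710 s; ⌈710/280⌉ = 3.
At least 3 commercial breaks are required, but only 2 are allowed.

No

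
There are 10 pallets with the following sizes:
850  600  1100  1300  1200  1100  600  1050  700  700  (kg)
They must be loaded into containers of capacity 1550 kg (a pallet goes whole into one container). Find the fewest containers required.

8

Total = 1300 + 1200 + 1100 + 1100 + 1050 + 850 + 700 + 700 + 600 + 600 = 9200 kg.
Lower bound: ⌈9200/1550⌉ = 6 containers.
A packing using 8 containers:
  container 1: 1300 = 1300
  container 2: 1200 = 1200
  container 3: 1100 = 1100
  container 4: 1100 = 1100
  container 5: 1050 = 1050
  container 6: 850 + 700 = 1550
  container 7: 700 + 600 = 1300
  container 8: 600 = 600
No arrangement into 7 containers stays within capacity, so 8 is optimal.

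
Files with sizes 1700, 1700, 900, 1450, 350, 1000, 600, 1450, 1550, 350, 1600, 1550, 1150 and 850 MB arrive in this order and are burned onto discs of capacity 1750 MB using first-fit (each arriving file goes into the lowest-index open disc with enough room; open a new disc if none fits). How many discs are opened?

  1700 → disc 1 (new)  [load 1700/1750]
  1700 → disc 2 (new)  [load 1700/1750]
  900 → disc 3 (new)  [load 900/1750]
  1450 → disc 4 (new)  [load 1450/1750]
  350 → disc 3  [load 1250/1750]
  1000 → disc 5 (new)  [load 1000/1750]
  600 → disc 5  [load 1600/1750]
  1450 → disc 6 (new)  [load 1450/1750]
  1550 → disc 7 (new)  [load 1550/1750]
  350 → disc 3  [load 1600/1750]
  1600 → disc 8 (new)  [load 1600/1750]
  1550 → disc 9 (new)  [load 1550/1750]
  1150 → disc 10 (new)  [load 1150/1750]
  850 → disc 11 (new)  [load 850/1750]
11 discs opened.

11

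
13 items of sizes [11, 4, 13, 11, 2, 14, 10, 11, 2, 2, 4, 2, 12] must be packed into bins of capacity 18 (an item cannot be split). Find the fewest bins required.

Total = 14 + 13 + 12 + 11 + 11 + 11 + 10 + 4 + 4 + 2 + 2 + 2 + 2 = 98.
Lower bound: ⌈98/18⌉ = 6 bins.
Also, 7 items each exceed 9, and no two of those can share a bin, so at least 7 bins are needed.
A packing using 7 bins:
  bin 1: 14 + 4 = 18
  bin 2: 13 + 4 = 17
  bin 3: 12 + 2 + 2 + 2 = 18
  bin 4: 11 + 2 = 13
  bin 5: 11 = 11
  bin 6: 11 = 11
  bin 7: 10 = 10
This matches the lower bound, so 7 is optimal.

7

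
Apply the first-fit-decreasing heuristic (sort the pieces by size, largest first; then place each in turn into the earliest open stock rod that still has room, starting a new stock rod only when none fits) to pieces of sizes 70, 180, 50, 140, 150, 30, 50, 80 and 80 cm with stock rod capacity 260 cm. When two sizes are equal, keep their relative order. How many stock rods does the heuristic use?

Sorted descending: 180, 150, 140, 80, 80, 70, 50, 50, 30.
  180 → stock rod 1 (new)  [load 180/260]
  150 → stock rod 2 (new)  [load 150/260]
  140 → stock rod 3 (new)  [load 140/260]
  80 → stock rod 1  [load 260/260]
  80 → stock rod 2  [load 230/260]
  70 → stock rod 3  [load 210/260]
  50 → stock rod 3  [load 260/260]
  50 → stock rod 4 (new)  [load 50/260]
  30 → stock rod 2  [load 260/260]
4 stock rods opened.

4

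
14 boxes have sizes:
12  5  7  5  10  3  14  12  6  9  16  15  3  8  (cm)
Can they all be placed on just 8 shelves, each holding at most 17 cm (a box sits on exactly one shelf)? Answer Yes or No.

A valid assignment using 8 shelves:
  shelf 1: 16 = 16
  shelf 2: 15 = 15
  shelf 3: 14 + 3 = 17
  shelf 4: 12 + 5 = 17
  shelf 5: 12 + 5 = 17
  shelf 6: 10 + 7 = 17
  shelf 7: 9 + 8 = 17
  shelf 8: 6 + 3 = 9
Every load is within 17 cm, so 8 shelves suffice.

Yes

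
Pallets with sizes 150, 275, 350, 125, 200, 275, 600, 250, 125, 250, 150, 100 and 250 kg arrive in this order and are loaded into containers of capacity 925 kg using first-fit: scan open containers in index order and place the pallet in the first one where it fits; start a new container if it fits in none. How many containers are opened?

  150 → container 1 (new)  [load 150/925]
  275 → container 1  [load 425/925]
  350 → container 1  [load 775/925]
  125 → container 1  [load 900/925]
  200 → container 2 (new)  [load 200/925]
  275 → container 2  [load 475/925]
  600 → container 3 (new)  [load 600/925]
  250 → container 2  [load 725/925]
  125 → container 2  [load 850/925]
  250 → container 3  [load 850/925]
  150 → container 4 (new)  [load 150/925]
  100 → container 4  [load 250/925]
  250 → container 4  [load 500/925]
4 containers opened.

4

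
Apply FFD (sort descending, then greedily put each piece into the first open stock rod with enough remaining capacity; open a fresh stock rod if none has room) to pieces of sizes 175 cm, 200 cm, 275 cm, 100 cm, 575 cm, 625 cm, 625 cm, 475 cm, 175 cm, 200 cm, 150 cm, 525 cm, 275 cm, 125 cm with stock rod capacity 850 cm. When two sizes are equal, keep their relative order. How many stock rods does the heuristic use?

6

Sorted descending: 625, 625, 575, 525, 475, 275, 275, 200, 200, 175, 175, 150, 125, 100.
  625 → stock rod 1 (new)  [load 625/850]
  625 → stock rod 2 (new)  [load 625/850]
  575 → stock rod 3 (new)  [load 575/850]
  525 → stock rod 4 (new)  [load 525/850]
  475 → stock rod 5 (new)  [load 475/850]
  275 → stock rod 3  [load 850/850]
  275 → stock rod 4  [load 800/850]
  200 → stock rod 1  [load 825/850]
  200 → stock rod 2  [load 825/850]
  175 → stock rod 5  [load 650/850]
  175 → stock rod 5  [load 825/850]
  150 → stock rod 6 (new)  [load 150/850]
  125 → stock rod 6  [load 275/850]
  100 → stock rod 6  [load 375/850]
6 stock rods opened.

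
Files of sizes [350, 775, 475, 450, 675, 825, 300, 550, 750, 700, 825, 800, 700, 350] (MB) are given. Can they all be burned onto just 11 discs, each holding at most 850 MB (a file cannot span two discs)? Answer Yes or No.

Yes

A valid assignment using 11 discs:
  disc 1: 825 = 825
  disc 2: 825 = 825
  disc 3: 800 = 800
  disc 4: 775 = 775
  disc 5: 750 = 750
  disc 6: 700 = 700
  disc 7: 700 = 700
  disc 8: 675 = 675
  disc 9: 550 + 300 = 850
  disc 10: 475 + 350 = 825
  disc 11: 450 + 350 = 800
Every load is within 850 MB, so 11 discs suffice.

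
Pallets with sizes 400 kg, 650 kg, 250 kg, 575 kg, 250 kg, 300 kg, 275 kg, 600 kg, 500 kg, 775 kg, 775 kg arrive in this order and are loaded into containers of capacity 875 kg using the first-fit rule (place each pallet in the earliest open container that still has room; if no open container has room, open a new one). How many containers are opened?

  400 → container 1 (new)  [load 400/875]
  650 → container 2 (new)  [load 650/875]
  250 → container 1  [load 650/875]
  575 → container 3 (new)  [load 575/875]
  250 → container 3  [load 825/875]
  300 → container 4 (new)  [load 300/875]
  275 → container 4  [load 575/875]
  600 → container 5 (new)  [load 600/875]
  500 → container 6 (new)  [load 500/875]
  775 → container 7 (new)  [load 775/875]
  775 → container 8 (new)  [load 775/875]
8 containers opened.

8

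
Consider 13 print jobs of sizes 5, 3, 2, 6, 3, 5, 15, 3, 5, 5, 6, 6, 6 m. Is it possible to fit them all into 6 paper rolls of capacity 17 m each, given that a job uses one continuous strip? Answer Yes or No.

A valid assignment using 5 paper rolls:
  roll 1: 15 + 2 = 17
  roll 2: 6 + 6 + 5 = 17
  roll 3: 6 + 6 + 5 = 17
  roll 4: 5 + 5 + 3 + 3 = 16
  roll 5: 3 = 3
That uses only 5 ≤ 6, so 6 paper rolls are enough.

Yes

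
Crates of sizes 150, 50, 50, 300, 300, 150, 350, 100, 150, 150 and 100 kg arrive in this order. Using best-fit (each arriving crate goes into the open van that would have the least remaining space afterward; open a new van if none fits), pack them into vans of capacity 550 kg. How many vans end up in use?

4

  150 → van 1 (new)  [load 150/550]
  50 → van 1  [load 200/550]
  50 → van 1  [load 250/550]
  300 → van 1  [load 550/550]
  300 → van 2 (new)  [load 300/550]
  150 → van 2  [load 450/550]
  350 → van 3 (new)  [load 350/550]
  100 → van 2  [load 550/550]
  150 → van 3  [load 500/550]
  150 → van 4 (new)  [load 150/550]
  100 → van 4  [load 250/550]
4 vans opened.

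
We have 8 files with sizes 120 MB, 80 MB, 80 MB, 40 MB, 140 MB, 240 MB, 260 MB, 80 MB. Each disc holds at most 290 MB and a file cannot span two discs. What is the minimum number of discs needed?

4

Total = 260 + 240 + 140 + 120 + 80 + 80 + 80 + 40 = 1040 MB.
Lower bound: ⌈1040/290⌉ = 4 discs.
A packing using 4 discs:
  disc 1: 260 = 260
  disc 2: 240 + 40 = 280
  disc 3: 140 + 120 = 260
  disc 4: 80 + 80 + 80 = 240
This matches the lower bound, so 4 is optimal.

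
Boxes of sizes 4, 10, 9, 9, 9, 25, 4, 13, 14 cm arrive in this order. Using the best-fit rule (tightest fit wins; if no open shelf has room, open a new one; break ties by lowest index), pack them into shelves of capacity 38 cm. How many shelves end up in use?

3

  4 → shelf 1 (new)  [load 4/38]
  10 → shelf 1  [load 14/38]
  9 → shelf 1  [load 23/38]
  9 → shelf 1  [load 32/38]
  9 → shelf 2 (new)  [load 9/38]
  25 → shelf 2  [load 34/38]
  4 → shelf 2  [load 38/38]
  13 → shelf 3 (new)  [load 13/38]
  14 → shelf 3  [load 27/38]
3 shelves opened.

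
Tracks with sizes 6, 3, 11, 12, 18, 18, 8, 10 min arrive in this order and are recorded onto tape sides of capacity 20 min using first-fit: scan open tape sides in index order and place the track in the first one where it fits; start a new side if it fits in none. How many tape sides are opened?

5

  6 → side 1 (new)  [load 6/20]
  3 → side 1  [load 9/20]
  11 → side 1  [load 20/20]
  12 → side 2 (new)  [load 12/20]
  18 → side 3 (new)  [load 18/20]
  18 → side 4 (new)  [load 18/20]
  8 → side 2  [load 20/20]
  10 → side 5 (new)  [load 10/20]
5 tape sides opened.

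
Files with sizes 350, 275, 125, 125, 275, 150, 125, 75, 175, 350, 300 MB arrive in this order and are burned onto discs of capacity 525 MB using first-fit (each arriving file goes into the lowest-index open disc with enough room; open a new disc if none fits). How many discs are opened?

  350 → disc 1 (new)  [load 350/525]
  275 → disc 2 (new)  [load 275/525]
  125 → disc 1  [load 475/525]
  125 → disc 2  [load 400/525]
  275 → disc 3 (new)  [load 275/525]
  150 → disc 3  [load 425/525]
  125 → disc 2  [load 525/525]
  75 → disc 3  [load 500/525]
  175 → disc 4 (new)  [load 175/525]
  350 → disc 4  [load 525/525]
  300 → disc 5 (new)  [load 300/525]
5 discs opened.

5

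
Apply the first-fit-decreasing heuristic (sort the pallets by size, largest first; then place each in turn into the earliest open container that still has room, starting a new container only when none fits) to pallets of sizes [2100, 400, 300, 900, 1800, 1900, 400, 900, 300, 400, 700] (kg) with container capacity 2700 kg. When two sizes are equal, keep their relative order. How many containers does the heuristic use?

Sorted descending: 2100, 1900, 1800, 900, 900, 700, 400, 400, 400, 300, 300.
  2100 → container 1 (new)  [load 2100/2700]
  1900 → container 2 (new)  [load 1900/2700]
  1800 → container 3 (new)  [load 1800/2700]
  900 → container 3  [load 2700/2700]
  900 → container 4 (new)  [load 900/2700]
  700 → container 2  [load 2600/2700]
  400 → container 1  [load 2500/2700]
  400 → container 4  [load 1300/2700]
  400 → container 4  [load 1700/2700]
  300 → container 4  [load 2000/2700]
  300 → container 4  [load 2300/2700]
4 containers opened.

4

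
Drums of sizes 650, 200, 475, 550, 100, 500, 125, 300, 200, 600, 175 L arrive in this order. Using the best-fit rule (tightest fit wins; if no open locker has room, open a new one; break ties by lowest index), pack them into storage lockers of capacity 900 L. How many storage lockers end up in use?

5

  650 → locker 1 (new)  [load 650/900]
  200 → locker 1  [load 850/900]
  475 → locker 2 (new)  [load 475/900]
  550 → locker 3 (new)  [load 550/900]
  100 → locker 3  [load 650/900]
  500 → locker 4 (new)  [load 500/900]
  125 → locker 3  [load 775/900]
  300 → locker 4  [load 800/900]
  200 → locker 2  [load 675/900]
  600 → locker 5 (new)  [load 600/900]
  175 → locker 2  [load 850/900]
5 storage lockers opened.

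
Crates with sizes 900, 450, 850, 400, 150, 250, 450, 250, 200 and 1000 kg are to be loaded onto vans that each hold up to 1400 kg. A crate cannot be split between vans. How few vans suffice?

4

Total = 1000 + 900 + 850 + 450 + 450 + 400 + 250 + 250 + 200 + 150 = 4900 kg.
Lower bound: ⌈4900/1400⌉ = 4 vans.
A packing using 4 vans:
  van 1: 1000 + 400 = 1400
  van 2: 900 + 450 = 1350
  van 3: 850 + 450 = 1300
  van 4: 250 + 250 + 200 + 150 = 850
This matches the lower bound, so 4 is optimal.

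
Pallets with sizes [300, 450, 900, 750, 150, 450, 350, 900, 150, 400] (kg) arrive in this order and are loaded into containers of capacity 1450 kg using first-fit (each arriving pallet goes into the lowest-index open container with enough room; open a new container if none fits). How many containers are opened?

  300 → container 1 (new)  [load 300/1450]
  450 → container 1  [load 750/1450]
  900 → container 2 (new)  [load 900/1450]
  750 → container 3 (new)  [load 750/1450]
  150 → container 1  [load 900/1450]
  450 → container 1  [load 1350/1450]
  350 → container 2  [load 1250/1450]
  900 → container 4 (new)  [load 900/1450]
  150 → container 2  [load 1400/1450]
  400 → container 3  [load 1150/1450]
4 containers opened.

4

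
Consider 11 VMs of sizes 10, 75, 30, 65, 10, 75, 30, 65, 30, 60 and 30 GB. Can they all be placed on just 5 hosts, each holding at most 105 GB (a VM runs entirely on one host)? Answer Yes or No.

A valid assignment using 5 hosts:
  host 1: 75 + 30 = 105
  host 2: 75 + 30 = 105
  host 3: 65 + 30 + 10 = 105
  host 4: 65 + 30 + 10 = 105
  host 5: 60 = 60
Every load is within 105 GB, so 5 hosts suffice.

Yes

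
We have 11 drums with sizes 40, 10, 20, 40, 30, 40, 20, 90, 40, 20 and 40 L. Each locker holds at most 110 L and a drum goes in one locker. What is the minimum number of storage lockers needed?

Total = 90 + 40 + 40 + 40 + 40 + 40 + 30 + 20 + 20 + 20 + 10 = 390 L.
Lower bound: ⌈390/110⌉ = 4 storage lockers.
A packing using 4 storage lockers:
  locker 1: 90 + 20 = 110
  locker 2: 40 + 40 + 30 = 110
  locker 3: 40 + 40 + 20 + 10 = 110
  locker 4: 40 + 20 = 60
This matches the lower bound, so 4 is optimal.

4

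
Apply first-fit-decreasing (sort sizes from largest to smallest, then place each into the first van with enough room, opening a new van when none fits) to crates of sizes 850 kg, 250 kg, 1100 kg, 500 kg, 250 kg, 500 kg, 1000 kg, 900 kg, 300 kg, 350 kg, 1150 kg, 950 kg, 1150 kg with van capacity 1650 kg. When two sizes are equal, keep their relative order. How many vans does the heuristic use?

7

Sorted descending: 1150, 1150, 1100, 1000, 950, 900, 850, 500, 500, 350, 300, 250, 250.
  1150 → van 1 (new)  [load 1150/1650]
  1150 → van 2 (new)  [load 1150/1650]
  1100 → van 3 (new)  [load 1100/1650]
  1000 → van 4 (new)  [load 1000/1650]
  950 → van 5 (new)  [load 950/1650]
  900 → van 6 (new)  [load 900/1650]
  850 → van 7 (new)  [load 850/1650]
  500 → van 1  [load 1650/1650]
  500 → van 2  [load 1650/1650]
  350 → van 3  [load 1450/1650]
  300 → van 4  [load 1300/1650]
  250 → van 4  [load 1550/1650]
  250 → van 5  [load 1200/1650]
7 vans opened.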